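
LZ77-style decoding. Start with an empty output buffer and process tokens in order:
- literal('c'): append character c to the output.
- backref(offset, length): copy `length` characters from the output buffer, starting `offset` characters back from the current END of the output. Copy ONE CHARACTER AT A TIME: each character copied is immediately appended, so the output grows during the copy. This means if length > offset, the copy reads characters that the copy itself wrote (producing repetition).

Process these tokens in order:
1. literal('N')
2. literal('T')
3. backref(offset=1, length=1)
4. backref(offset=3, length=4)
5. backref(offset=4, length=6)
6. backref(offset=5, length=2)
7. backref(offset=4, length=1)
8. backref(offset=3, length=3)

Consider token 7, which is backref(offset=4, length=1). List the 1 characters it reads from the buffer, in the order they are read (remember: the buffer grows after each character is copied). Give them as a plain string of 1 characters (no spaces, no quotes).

Token 1: literal('N'). Output: "N"
Token 2: literal('T'). Output: "NT"
Token 3: backref(off=1, len=1). Copied 'T' from pos 1. Output: "NTT"
Token 4: backref(off=3, len=4) (overlapping!). Copied 'NTTN' from pos 0. Output: "NTTNTTN"
Token 5: backref(off=4, len=6) (overlapping!). Copied 'NTTNNT' from pos 3. Output: "NTTNTTNNTTNNT"
Token 6: backref(off=5, len=2). Copied 'TT' from pos 8. Output: "NTTNTTNNTTNNTTT"
Token 7: backref(off=4, len=1). Buffer before: "NTTNTTNNTTNNTTT" (len 15)
  byte 1: read out[11]='N', append. Buffer now: "NTTNTTNNTTNNTTTN"

Answer: N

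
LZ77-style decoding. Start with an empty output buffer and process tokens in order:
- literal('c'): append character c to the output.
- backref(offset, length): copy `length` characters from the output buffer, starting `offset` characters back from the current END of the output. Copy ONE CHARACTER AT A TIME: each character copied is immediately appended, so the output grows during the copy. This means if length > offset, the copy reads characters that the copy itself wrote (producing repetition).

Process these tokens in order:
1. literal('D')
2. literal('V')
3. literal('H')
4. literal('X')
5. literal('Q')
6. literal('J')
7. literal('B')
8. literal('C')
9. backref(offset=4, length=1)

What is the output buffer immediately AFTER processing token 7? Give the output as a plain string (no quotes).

Answer: DVHXQJB

Derivation:
Token 1: literal('D'). Output: "D"
Token 2: literal('V'). Output: "DV"
Token 3: literal('H'). Output: "DVH"
Token 4: literal('X'). Output: "DVHX"
Token 5: literal('Q'). Output: "DVHXQ"
Token 6: literal('J'). Output: "DVHXQJ"
Token 7: literal('B'). Output: "DVHXQJB"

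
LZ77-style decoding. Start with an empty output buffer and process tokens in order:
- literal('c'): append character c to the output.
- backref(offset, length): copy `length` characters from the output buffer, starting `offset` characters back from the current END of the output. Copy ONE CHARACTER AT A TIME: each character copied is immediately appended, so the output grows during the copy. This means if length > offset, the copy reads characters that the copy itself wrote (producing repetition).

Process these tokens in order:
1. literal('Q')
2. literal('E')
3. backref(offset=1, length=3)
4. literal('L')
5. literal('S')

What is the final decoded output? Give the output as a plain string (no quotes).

Token 1: literal('Q'). Output: "Q"
Token 2: literal('E'). Output: "QE"
Token 3: backref(off=1, len=3) (overlapping!). Copied 'EEE' from pos 1. Output: "QEEEE"
Token 4: literal('L'). Output: "QEEEEL"
Token 5: literal('S'). Output: "QEEEELS"

Answer: QEEEELS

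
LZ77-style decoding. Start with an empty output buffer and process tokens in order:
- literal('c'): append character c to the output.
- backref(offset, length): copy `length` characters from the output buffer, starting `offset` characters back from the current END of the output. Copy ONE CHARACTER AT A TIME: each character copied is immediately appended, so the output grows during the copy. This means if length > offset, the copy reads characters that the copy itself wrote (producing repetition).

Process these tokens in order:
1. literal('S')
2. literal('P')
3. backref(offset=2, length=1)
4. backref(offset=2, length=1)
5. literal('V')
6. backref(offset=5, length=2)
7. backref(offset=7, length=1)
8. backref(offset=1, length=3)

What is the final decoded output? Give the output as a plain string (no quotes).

Token 1: literal('S'). Output: "S"
Token 2: literal('P'). Output: "SP"
Token 3: backref(off=2, len=1). Copied 'S' from pos 0. Output: "SPS"
Token 4: backref(off=2, len=1). Copied 'P' from pos 1. Output: "SPSP"
Token 5: literal('V'). Output: "SPSPV"
Token 6: backref(off=5, len=2). Copied 'SP' from pos 0. Output: "SPSPVSP"
Token 7: backref(off=7, len=1). Copied 'S' from pos 0. Output: "SPSPVSPS"
Token 8: backref(off=1, len=3) (overlapping!). Copied 'SSS' from pos 7. Output: "SPSPVSPSSSS"

Answer: SPSPVSPSSSS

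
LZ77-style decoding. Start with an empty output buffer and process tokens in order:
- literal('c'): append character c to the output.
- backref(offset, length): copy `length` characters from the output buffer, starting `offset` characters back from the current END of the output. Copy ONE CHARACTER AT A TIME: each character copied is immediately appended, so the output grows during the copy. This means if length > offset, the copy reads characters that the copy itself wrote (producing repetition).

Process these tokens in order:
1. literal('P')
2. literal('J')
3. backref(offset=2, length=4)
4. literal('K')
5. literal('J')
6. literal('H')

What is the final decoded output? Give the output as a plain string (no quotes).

Answer: PJPJPJKJH

Derivation:
Token 1: literal('P'). Output: "P"
Token 2: literal('J'). Output: "PJ"
Token 3: backref(off=2, len=4) (overlapping!). Copied 'PJPJ' from pos 0. Output: "PJPJPJ"
Token 4: literal('K'). Output: "PJPJPJK"
Token 5: literal('J'). Output: "PJPJPJKJ"
Token 6: literal('H'). Output: "PJPJPJKJH"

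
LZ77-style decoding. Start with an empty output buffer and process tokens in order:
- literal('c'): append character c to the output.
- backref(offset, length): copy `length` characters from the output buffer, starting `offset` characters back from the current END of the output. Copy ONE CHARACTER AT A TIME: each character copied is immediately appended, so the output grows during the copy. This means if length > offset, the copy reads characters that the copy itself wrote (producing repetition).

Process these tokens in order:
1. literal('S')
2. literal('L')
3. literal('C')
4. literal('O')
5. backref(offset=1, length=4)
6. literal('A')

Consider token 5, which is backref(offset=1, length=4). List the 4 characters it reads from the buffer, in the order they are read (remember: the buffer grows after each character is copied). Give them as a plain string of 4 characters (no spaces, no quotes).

Answer: OOOO

Derivation:
Token 1: literal('S'). Output: "S"
Token 2: literal('L'). Output: "SL"
Token 3: literal('C'). Output: "SLC"
Token 4: literal('O'). Output: "SLCO"
Token 5: backref(off=1, len=4). Buffer before: "SLCO" (len 4)
  byte 1: read out[3]='O', append. Buffer now: "SLCOO"
  byte 2: read out[4]='O', append. Buffer now: "SLCOOO"
  byte 3: read out[5]='O', append. Buffer now: "SLCOOOO"
  byte 4: read out[6]='O', append. Buffer now: "SLCOOOOO"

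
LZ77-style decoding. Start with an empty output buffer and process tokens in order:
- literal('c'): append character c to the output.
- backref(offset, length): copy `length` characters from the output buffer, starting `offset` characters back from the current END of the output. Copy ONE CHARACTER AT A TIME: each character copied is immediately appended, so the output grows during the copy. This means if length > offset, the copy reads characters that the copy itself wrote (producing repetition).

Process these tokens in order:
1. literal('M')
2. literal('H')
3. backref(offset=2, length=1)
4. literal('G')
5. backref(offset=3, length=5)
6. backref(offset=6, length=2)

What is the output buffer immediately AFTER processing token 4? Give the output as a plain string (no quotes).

Answer: MHMG

Derivation:
Token 1: literal('M'). Output: "M"
Token 2: literal('H'). Output: "MH"
Token 3: backref(off=2, len=1). Copied 'M' from pos 0. Output: "MHM"
Token 4: literal('G'). Output: "MHMG"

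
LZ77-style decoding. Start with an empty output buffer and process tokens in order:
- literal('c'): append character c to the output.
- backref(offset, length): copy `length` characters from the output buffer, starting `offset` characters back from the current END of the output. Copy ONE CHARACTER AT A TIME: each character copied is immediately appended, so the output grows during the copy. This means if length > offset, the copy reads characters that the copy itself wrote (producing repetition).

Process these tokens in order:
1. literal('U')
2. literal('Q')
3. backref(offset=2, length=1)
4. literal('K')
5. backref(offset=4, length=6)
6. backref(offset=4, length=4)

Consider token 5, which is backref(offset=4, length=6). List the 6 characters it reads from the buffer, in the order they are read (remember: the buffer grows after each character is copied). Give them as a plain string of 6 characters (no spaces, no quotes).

Answer: UQUKUQ

Derivation:
Token 1: literal('U'). Output: "U"
Token 2: literal('Q'). Output: "UQ"
Token 3: backref(off=2, len=1). Copied 'U' from pos 0. Output: "UQU"
Token 4: literal('K'). Output: "UQUK"
Token 5: backref(off=4, len=6). Buffer before: "UQUK" (len 4)
  byte 1: read out[0]='U', append. Buffer now: "UQUKU"
  byte 2: read out[1]='Q', append. Buffer now: "UQUKUQ"
  byte 3: read out[2]='U', append. Buffer now: "UQUKUQU"
  byte 4: read out[3]='K', append. Buffer now: "UQUKUQUK"
  byte 5: read out[4]='U', append. Buffer now: "UQUKUQUKU"
  byte 6: read out[5]='Q', append. Buffer now: "UQUKUQUKUQ"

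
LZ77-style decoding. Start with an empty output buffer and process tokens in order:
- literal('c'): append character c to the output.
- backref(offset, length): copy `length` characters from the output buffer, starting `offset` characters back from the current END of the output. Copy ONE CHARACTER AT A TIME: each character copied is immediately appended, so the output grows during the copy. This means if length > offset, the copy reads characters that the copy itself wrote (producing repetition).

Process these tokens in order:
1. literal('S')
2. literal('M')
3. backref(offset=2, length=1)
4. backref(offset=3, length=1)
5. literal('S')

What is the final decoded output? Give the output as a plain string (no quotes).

Token 1: literal('S'). Output: "S"
Token 2: literal('M'). Output: "SM"
Token 3: backref(off=2, len=1). Copied 'S' from pos 0. Output: "SMS"
Token 4: backref(off=3, len=1). Copied 'S' from pos 0. Output: "SMSS"
Token 5: literal('S'). Output: "SMSSS"

Answer: SMSSS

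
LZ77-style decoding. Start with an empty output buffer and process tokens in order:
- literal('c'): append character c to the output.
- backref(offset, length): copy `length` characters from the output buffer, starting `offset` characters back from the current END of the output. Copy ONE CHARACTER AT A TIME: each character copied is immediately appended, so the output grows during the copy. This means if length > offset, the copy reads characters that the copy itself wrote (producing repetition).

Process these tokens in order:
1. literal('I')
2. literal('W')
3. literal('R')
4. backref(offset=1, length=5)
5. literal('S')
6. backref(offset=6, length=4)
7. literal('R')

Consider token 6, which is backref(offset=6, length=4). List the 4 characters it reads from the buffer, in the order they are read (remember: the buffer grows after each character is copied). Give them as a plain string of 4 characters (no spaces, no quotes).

Token 1: literal('I'). Output: "I"
Token 2: literal('W'). Output: "IW"
Token 3: literal('R'). Output: "IWR"
Token 4: backref(off=1, len=5) (overlapping!). Copied 'RRRRR' from pos 2. Output: "IWRRRRRR"
Token 5: literal('S'). Output: "IWRRRRRRS"
Token 6: backref(off=6, len=4). Buffer before: "IWRRRRRRS" (len 9)
  byte 1: read out[3]='R', append. Buffer now: "IWRRRRRRSR"
  byte 2: read out[4]='R', append. Buffer now: "IWRRRRRRSRR"
  byte 3: read out[5]='R', append. Buffer now: "IWRRRRRRSRRR"
  byte 4: read out[6]='R', append. Buffer now: "IWRRRRRRSRRRR"

Answer: RRRR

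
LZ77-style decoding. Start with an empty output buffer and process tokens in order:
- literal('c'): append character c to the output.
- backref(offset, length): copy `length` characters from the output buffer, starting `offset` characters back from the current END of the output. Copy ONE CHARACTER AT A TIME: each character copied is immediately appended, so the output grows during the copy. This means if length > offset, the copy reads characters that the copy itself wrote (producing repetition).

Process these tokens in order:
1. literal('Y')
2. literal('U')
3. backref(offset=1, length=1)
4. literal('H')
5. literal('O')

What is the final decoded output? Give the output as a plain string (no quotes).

Token 1: literal('Y'). Output: "Y"
Token 2: literal('U'). Output: "YU"
Token 3: backref(off=1, len=1). Copied 'U' from pos 1. Output: "YUU"
Token 4: literal('H'). Output: "YUUH"
Token 5: literal('O'). Output: "YUUHO"

Answer: YUUHO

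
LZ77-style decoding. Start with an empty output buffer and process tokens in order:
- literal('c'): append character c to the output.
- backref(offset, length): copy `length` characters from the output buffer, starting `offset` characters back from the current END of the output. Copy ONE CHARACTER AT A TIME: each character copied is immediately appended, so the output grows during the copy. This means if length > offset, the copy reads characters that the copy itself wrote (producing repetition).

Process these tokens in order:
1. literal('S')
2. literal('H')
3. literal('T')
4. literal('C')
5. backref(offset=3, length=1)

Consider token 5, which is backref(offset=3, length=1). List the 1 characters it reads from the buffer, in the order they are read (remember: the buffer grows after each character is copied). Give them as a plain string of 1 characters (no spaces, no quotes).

Token 1: literal('S'). Output: "S"
Token 2: literal('H'). Output: "SH"
Token 3: literal('T'). Output: "SHT"
Token 4: literal('C'). Output: "SHTC"
Token 5: backref(off=3, len=1). Buffer before: "SHTC" (len 4)
  byte 1: read out[1]='H', append. Buffer now: "SHTCH"

Answer: H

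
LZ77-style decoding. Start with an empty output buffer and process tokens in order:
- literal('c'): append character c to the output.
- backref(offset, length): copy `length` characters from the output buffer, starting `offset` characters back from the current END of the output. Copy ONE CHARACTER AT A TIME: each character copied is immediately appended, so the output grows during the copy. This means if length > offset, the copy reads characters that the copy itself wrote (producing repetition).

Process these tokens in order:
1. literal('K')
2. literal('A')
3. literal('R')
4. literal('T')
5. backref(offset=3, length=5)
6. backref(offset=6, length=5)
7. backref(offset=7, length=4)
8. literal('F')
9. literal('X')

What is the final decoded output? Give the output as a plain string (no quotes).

Answer: KARTARTARTARTAARTAFX

Derivation:
Token 1: literal('K'). Output: "K"
Token 2: literal('A'). Output: "KA"
Token 3: literal('R'). Output: "KAR"
Token 4: literal('T'). Output: "KART"
Token 5: backref(off=3, len=5) (overlapping!). Copied 'ARTAR' from pos 1. Output: "KARTARTAR"
Token 6: backref(off=6, len=5). Copied 'TARTA' from pos 3. Output: "KARTARTARTARTA"
Token 7: backref(off=7, len=4). Copied 'ARTA' from pos 7. Output: "KARTARTARTARTAARTA"
Token 8: literal('F'). Output: "KARTARTARTARTAARTAF"
Token 9: literal('X'). Output: "KARTARTARTARTAARTAFX"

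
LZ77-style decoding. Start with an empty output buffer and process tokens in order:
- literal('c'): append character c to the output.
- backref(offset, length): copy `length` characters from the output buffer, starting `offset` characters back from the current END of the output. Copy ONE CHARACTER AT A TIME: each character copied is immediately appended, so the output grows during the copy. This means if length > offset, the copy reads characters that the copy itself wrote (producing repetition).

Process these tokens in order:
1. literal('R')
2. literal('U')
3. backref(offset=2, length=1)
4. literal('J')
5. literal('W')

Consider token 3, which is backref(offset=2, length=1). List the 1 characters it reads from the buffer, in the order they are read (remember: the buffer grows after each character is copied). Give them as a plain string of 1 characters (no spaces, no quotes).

Token 1: literal('R'). Output: "R"
Token 2: literal('U'). Output: "RU"
Token 3: backref(off=2, len=1). Buffer before: "RU" (len 2)
  byte 1: read out[0]='R', append. Buffer now: "RUR"

Answer: R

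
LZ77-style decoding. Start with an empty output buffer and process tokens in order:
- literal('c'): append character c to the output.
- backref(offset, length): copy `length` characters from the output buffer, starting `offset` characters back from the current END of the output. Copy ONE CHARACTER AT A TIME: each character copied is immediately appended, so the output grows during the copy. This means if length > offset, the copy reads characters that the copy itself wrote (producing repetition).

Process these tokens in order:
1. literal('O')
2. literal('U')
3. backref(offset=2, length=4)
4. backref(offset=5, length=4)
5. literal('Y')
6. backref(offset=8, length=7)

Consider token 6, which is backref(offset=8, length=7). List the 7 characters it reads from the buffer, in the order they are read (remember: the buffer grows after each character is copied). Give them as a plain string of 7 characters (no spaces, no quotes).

Answer: UOUUOUO

Derivation:
Token 1: literal('O'). Output: "O"
Token 2: literal('U'). Output: "OU"
Token 3: backref(off=2, len=4) (overlapping!). Copied 'OUOU' from pos 0. Output: "OUOUOU"
Token 4: backref(off=5, len=4). Copied 'UOUO' from pos 1. Output: "OUOUOUUOUO"
Token 5: literal('Y'). Output: "OUOUOUUOUOY"
Token 6: backref(off=8, len=7). Buffer before: "OUOUOUUOUOY" (len 11)
  byte 1: read out[3]='U', append. Buffer now: "OUOUOUUOUOYU"
  byte 2: read out[4]='O', append. Buffer now: "OUOUOUUOUOYUO"
  byte 3: read out[5]='U', append. Buffer now: "OUOUOUUOUOYUOU"
  byte 4: read out[6]='U', append. Buffer now: "OUOUOUUOUOYUOUU"
  byte 5: read out[7]='O', append. Buffer now: "OUOUOUUOUOYUOUUO"
  byte 6: read out[8]='U', append. Buffer now: "OUOUOUUOUOYUOUUOU"
  byte 7: read out[9]='O', append. Buffer now: "OUOUOUUOUOYUOUUOUO"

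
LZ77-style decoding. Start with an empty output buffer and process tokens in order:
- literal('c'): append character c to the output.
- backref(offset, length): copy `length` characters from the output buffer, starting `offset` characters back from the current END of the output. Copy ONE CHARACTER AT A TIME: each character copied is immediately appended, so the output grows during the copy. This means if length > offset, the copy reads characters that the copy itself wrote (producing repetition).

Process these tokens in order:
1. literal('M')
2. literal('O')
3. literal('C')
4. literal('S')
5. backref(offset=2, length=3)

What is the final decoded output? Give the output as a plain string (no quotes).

Answer: MOCSCSC

Derivation:
Token 1: literal('M'). Output: "M"
Token 2: literal('O'). Output: "MO"
Token 3: literal('C'). Output: "MOC"
Token 4: literal('S'). Output: "MOCS"
Token 5: backref(off=2, len=3) (overlapping!). Copied 'CSC' from pos 2. Output: "MOCSCSC"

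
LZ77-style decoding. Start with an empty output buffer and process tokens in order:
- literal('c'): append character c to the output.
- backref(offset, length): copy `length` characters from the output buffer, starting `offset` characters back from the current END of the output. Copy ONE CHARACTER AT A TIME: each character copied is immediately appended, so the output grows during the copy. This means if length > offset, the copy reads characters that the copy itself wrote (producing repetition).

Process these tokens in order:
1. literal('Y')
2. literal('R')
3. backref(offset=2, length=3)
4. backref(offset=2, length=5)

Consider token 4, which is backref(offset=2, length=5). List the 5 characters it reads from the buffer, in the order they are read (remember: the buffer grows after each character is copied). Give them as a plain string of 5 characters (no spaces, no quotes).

Token 1: literal('Y'). Output: "Y"
Token 2: literal('R'). Output: "YR"
Token 3: backref(off=2, len=3) (overlapping!). Copied 'YRY' from pos 0. Output: "YRYRY"
Token 4: backref(off=2, len=5). Buffer before: "YRYRY" (len 5)
  byte 1: read out[3]='R', append. Buffer now: "YRYRYR"
  byte 2: read out[4]='Y', append. Buffer now: "YRYRYRY"
  byte 3: read out[5]='R', append. Buffer now: "YRYRYRYR"
  byte 4: read out[6]='Y', append. Buffer now: "YRYRYRYRY"
  byte 5: read out[7]='R', append. Buffer now: "YRYRYRYRYR"

Answer: RYRYR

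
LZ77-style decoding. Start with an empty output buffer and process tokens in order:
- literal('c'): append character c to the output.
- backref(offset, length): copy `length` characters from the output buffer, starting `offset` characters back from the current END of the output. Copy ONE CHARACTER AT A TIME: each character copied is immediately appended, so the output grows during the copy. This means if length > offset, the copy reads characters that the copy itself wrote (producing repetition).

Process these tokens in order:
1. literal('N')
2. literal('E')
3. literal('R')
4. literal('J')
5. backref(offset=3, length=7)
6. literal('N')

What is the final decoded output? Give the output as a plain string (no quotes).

Answer: NERJERJERJEN

Derivation:
Token 1: literal('N'). Output: "N"
Token 2: literal('E'). Output: "NE"
Token 3: literal('R'). Output: "NER"
Token 4: literal('J'). Output: "NERJ"
Token 5: backref(off=3, len=7) (overlapping!). Copied 'ERJERJE' from pos 1. Output: "NERJERJERJE"
Token 6: literal('N'). Output: "NERJERJERJEN"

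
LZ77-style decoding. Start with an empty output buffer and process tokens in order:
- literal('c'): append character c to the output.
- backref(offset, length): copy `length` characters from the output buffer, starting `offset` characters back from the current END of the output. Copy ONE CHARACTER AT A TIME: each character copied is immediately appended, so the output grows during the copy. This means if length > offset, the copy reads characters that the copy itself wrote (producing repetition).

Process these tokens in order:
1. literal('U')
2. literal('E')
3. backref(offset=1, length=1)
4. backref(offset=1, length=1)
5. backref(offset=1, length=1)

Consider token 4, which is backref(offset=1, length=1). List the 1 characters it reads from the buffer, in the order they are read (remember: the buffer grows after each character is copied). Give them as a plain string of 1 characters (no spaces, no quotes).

Answer: E

Derivation:
Token 1: literal('U'). Output: "U"
Token 2: literal('E'). Output: "UE"
Token 3: backref(off=1, len=1). Copied 'E' from pos 1. Output: "UEE"
Token 4: backref(off=1, len=1). Buffer before: "UEE" (len 3)
  byte 1: read out[2]='E', append. Buffer now: "UEEE"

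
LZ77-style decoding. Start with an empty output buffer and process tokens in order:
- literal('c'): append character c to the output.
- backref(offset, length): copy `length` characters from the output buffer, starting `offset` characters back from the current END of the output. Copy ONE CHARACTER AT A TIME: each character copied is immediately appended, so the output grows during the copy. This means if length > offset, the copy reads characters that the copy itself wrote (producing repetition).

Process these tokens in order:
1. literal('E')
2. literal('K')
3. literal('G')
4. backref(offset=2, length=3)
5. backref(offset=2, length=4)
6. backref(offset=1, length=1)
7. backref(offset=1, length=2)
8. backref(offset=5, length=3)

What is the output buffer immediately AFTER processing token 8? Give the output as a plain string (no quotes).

Answer: EKGKGKGKGKKKKGKK

Derivation:
Token 1: literal('E'). Output: "E"
Token 2: literal('K'). Output: "EK"
Token 3: literal('G'). Output: "EKG"
Token 4: backref(off=2, len=3) (overlapping!). Copied 'KGK' from pos 1. Output: "EKGKGK"
Token 5: backref(off=2, len=4) (overlapping!). Copied 'GKGK' from pos 4. Output: "EKGKGKGKGK"
Token 6: backref(off=1, len=1). Copied 'K' from pos 9. Output: "EKGKGKGKGKK"
Token 7: backref(off=1, len=2) (overlapping!). Copied 'KK' from pos 10. Output: "EKGKGKGKGKKKK"
Token 8: backref(off=5, len=3). Copied 'GKK' from pos 8. Output: "EKGKGKGKGKKKKGKK"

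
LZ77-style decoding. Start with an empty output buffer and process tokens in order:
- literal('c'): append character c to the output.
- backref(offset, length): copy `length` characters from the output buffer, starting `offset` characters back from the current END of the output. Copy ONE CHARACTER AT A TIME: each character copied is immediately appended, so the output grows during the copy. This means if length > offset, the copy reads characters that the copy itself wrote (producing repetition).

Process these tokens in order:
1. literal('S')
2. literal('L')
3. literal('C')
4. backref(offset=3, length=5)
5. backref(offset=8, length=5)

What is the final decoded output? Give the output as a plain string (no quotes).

Answer: SLCSLCSLSLCSL

Derivation:
Token 1: literal('S'). Output: "S"
Token 2: literal('L'). Output: "SL"
Token 3: literal('C'). Output: "SLC"
Token 4: backref(off=3, len=5) (overlapping!). Copied 'SLCSL' from pos 0. Output: "SLCSLCSL"
Token 5: backref(off=8, len=5). Copied 'SLCSL' from pos 0. Output: "SLCSLCSLSLCSL"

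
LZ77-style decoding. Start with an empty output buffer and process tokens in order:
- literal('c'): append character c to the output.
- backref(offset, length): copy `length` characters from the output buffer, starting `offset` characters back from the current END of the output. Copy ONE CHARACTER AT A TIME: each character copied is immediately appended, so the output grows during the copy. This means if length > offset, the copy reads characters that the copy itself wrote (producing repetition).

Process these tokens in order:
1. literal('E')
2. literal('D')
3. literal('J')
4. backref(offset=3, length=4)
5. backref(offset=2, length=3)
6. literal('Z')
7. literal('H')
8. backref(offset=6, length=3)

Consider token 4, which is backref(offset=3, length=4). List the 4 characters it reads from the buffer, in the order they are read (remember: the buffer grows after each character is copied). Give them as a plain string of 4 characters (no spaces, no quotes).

Token 1: literal('E'). Output: "E"
Token 2: literal('D'). Output: "ED"
Token 3: literal('J'). Output: "EDJ"
Token 4: backref(off=3, len=4). Buffer before: "EDJ" (len 3)
  byte 1: read out[0]='E', append. Buffer now: "EDJE"
  byte 2: read out[1]='D', append. Buffer now: "EDJED"
  byte 3: read out[2]='J', append. Buffer now: "EDJEDJ"
  byte 4: read out[3]='E', append. Buffer now: "EDJEDJE"

Answer: EDJE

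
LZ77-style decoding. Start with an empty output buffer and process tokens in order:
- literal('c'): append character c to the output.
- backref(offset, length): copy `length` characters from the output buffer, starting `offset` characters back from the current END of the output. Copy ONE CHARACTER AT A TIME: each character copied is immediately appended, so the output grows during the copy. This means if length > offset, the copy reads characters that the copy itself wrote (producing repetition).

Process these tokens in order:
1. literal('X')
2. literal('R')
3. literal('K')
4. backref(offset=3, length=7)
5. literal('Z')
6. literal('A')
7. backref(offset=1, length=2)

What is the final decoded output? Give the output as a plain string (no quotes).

Token 1: literal('X'). Output: "X"
Token 2: literal('R'). Output: "XR"
Token 3: literal('K'). Output: "XRK"
Token 4: backref(off=3, len=7) (overlapping!). Copied 'XRKXRKX' from pos 0. Output: "XRKXRKXRKX"
Token 5: literal('Z'). Output: "XRKXRKXRKXZ"
Token 6: literal('A'). Output: "XRKXRKXRKXZA"
Token 7: backref(off=1, len=2) (overlapping!). Copied 'AA' from pos 11. Output: "XRKXRKXRKXZAAA"

Answer: XRKXRKXRKXZAAA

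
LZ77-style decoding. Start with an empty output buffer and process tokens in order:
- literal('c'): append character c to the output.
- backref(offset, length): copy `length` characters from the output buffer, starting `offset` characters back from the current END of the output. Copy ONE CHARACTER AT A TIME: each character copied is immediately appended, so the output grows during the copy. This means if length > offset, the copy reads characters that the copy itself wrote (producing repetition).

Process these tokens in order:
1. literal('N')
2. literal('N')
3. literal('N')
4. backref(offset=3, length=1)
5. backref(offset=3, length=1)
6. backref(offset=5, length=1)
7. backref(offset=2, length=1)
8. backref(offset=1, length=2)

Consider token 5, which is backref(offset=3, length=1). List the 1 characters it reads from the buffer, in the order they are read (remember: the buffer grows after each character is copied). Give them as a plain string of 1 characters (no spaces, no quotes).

Answer: N

Derivation:
Token 1: literal('N'). Output: "N"
Token 2: literal('N'). Output: "NN"
Token 3: literal('N'). Output: "NNN"
Token 4: backref(off=3, len=1). Copied 'N' from pos 0. Output: "NNNN"
Token 5: backref(off=3, len=1). Buffer before: "NNNN" (len 4)
  byte 1: read out[1]='N', append. Buffer now: "NNNNN"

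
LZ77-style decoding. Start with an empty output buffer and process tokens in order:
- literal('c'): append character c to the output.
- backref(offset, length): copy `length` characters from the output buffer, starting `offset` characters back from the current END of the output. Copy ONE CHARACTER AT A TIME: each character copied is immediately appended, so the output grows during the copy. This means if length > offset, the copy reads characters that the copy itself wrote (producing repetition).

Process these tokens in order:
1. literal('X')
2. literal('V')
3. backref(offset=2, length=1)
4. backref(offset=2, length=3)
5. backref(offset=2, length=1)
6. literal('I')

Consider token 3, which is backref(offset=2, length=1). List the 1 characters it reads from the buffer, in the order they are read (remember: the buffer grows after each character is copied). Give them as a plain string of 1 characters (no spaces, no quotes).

Answer: X

Derivation:
Token 1: literal('X'). Output: "X"
Token 2: literal('V'). Output: "XV"
Token 3: backref(off=2, len=1). Buffer before: "XV" (len 2)
  byte 1: read out[0]='X', append. Buffer now: "XVX"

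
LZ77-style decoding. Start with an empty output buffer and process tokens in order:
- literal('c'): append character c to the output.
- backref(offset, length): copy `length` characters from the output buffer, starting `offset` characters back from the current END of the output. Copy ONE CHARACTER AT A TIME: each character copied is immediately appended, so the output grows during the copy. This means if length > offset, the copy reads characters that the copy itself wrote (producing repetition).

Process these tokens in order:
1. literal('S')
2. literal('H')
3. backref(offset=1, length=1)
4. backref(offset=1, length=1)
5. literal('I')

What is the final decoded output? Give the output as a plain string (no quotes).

Token 1: literal('S'). Output: "S"
Token 2: literal('H'). Output: "SH"
Token 3: backref(off=1, len=1). Copied 'H' from pos 1. Output: "SHH"
Token 4: backref(off=1, len=1). Copied 'H' from pos 2. Output: "SHHH"
Token 5: literal('I'). Output: "SHHHI"

Answer: SHHHI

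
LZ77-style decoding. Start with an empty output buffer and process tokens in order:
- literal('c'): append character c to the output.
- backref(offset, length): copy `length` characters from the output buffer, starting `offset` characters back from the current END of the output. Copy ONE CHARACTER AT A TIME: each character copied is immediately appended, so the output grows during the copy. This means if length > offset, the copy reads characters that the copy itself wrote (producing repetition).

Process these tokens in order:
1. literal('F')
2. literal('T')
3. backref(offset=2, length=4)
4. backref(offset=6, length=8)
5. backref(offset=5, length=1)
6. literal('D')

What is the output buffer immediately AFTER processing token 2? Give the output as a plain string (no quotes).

Token 1: literal('F'). Output: "F"
Token 2: literal('T'). Output: "FT"

Answer: FT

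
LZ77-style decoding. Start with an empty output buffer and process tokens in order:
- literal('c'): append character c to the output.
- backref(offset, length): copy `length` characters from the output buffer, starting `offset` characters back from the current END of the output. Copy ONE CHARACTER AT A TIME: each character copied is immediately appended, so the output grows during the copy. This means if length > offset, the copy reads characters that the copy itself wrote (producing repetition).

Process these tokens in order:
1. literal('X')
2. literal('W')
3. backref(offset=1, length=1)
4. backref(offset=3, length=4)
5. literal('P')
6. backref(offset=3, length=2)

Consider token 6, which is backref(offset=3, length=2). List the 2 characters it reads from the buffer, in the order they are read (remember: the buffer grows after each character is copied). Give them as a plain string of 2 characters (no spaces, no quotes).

Token 1: literal('X'). Output: "X"
Token 2: literal('W'). Output: "XW"
Token 3: backref(off=1, len=1). Copied 'W' from pos 1. Output: "XWW"
Token 4: backref(off=3, len=4) (overlapping!). Copied 'XWWX' from pos 0. Output: "XWWXWWX"
Token 5: literal('P'). Output: "XWWXWWXP"
Token 6: backref(off=3, len=2). Buffer before: "XWWXWWXP" (len 8)
  byte 1: read out[5]='W', append. Buffer now: "XWWXWWXPW"
  byte 2: read out[6]='X', append. Buffer now: "XWWXWWXPWX"

Answer: WX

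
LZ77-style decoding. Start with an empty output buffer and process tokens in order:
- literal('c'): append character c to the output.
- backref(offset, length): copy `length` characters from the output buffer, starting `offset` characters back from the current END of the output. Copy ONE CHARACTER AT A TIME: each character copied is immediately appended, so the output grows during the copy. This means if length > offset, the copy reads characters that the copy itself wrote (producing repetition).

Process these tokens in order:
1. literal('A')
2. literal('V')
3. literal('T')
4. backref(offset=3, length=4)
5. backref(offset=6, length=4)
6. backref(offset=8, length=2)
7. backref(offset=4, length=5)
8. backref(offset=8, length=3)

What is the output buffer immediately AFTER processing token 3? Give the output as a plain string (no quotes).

Token 1: literal('A'). Output: "A"
Token 2: literal('V'). Output: "AV"
Token 3: literal('T'). Output: "AVT"

Answer: AVT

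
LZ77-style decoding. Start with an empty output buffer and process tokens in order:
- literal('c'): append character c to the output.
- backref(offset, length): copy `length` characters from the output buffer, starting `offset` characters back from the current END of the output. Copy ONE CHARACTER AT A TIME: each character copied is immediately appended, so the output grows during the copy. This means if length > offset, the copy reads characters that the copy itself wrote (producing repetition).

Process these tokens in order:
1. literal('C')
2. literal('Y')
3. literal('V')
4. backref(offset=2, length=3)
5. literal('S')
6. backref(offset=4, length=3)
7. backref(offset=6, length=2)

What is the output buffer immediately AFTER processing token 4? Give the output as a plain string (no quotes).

Answer: CYVYVY

Derivation:
Token 1: literal('C'). Output: "C"
Token 2: literal('Y'). Output: "CY"
Token 3: literal('V'). Output: "CYV"
Token 4: backref(off=2, len=3) (overlapping!). Copied 'YVY' from pos 1. Output: "CYVYVY"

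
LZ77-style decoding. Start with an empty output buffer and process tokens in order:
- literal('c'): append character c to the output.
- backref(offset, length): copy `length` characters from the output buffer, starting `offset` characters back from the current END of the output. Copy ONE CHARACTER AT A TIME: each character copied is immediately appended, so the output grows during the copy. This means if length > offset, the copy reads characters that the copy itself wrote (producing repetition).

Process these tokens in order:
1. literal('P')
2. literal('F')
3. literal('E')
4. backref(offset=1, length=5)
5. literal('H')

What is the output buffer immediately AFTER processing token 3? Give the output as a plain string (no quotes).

Answer: PFE

Derivation:
Token 1: literal('P'). Output: "P"
Token 2: literal('F'). Output: "PF"
Token 3: literal('E'). Output: "PFE"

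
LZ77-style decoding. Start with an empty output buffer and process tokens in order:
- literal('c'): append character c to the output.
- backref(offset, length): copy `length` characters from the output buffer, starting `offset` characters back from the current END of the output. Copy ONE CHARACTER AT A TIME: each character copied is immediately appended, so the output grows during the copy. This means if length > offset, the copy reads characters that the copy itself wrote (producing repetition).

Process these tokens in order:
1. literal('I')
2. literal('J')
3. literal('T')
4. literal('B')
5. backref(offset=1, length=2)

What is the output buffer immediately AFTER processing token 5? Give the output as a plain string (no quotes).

Answer: IJTBBB

Derivation:
Token 1: literal('I'). Output: "I"
Token 2: literal('J'). Output: "IJ"
Token 3: literal('T'). Output: "IJT"
Token 4: literal('B'). Output: "IJTB"
Token 5: backref(off=1, len=2) (overlapping!). Copied 'BB' from pos 3. Output: "IJTBBB"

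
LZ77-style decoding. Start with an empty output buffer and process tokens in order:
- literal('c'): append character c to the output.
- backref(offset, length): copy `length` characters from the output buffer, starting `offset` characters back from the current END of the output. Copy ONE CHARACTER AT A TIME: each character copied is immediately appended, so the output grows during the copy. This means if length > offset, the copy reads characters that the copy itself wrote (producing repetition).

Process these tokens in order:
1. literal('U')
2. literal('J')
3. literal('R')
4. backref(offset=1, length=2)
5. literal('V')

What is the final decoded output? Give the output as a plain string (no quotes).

Token 1: literal('U'). Output: "U"
Token 2: literal('J'). Output: "UJ"
Token 3: literal('R'). Output: "UJR"
Token 4: backref(off=1, len=2) (overlapping!). Copied 'RR' from pos 2. Output: "UJRRR"
Token 5: literal('V'). Output: "UJRRRV"

Answer: UJRRRV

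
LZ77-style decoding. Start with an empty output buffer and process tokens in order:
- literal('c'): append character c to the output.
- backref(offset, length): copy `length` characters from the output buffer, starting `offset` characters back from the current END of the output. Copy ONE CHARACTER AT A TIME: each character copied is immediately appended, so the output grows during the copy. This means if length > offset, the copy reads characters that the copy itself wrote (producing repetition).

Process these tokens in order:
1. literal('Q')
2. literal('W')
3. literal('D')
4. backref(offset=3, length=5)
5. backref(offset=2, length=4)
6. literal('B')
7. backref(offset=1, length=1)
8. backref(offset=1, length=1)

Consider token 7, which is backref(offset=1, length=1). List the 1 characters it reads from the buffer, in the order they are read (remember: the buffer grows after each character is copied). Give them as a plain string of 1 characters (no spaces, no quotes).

Answer: B

Derivation:
Token 1: literal('Q'). Output: "Q"
Token 2: literal('W'). Output: "QW"
Token 3: literal('D'). Output: "QWD"
Token 4: backref(off=3, len=5) (overlapping!). Copied 'QWDQW' from pos 0. Output: "QWDQWDQW"
Token 5: backref(off=2, len=4) (overlapping!). Copied 'QWQW' from pos 6. Output: "QWDQWDQWQWQW"
Token 6: literal('B'). Output: "QWDQWDQWQWQWB"
Token 7: backref(off=1, len=1). Buffer before: "QWDQWDQWQWQWB" (len 13)
  byte 1: read out[12]='B', append. Buffer now: "QWDQWDQWQWQWBB"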